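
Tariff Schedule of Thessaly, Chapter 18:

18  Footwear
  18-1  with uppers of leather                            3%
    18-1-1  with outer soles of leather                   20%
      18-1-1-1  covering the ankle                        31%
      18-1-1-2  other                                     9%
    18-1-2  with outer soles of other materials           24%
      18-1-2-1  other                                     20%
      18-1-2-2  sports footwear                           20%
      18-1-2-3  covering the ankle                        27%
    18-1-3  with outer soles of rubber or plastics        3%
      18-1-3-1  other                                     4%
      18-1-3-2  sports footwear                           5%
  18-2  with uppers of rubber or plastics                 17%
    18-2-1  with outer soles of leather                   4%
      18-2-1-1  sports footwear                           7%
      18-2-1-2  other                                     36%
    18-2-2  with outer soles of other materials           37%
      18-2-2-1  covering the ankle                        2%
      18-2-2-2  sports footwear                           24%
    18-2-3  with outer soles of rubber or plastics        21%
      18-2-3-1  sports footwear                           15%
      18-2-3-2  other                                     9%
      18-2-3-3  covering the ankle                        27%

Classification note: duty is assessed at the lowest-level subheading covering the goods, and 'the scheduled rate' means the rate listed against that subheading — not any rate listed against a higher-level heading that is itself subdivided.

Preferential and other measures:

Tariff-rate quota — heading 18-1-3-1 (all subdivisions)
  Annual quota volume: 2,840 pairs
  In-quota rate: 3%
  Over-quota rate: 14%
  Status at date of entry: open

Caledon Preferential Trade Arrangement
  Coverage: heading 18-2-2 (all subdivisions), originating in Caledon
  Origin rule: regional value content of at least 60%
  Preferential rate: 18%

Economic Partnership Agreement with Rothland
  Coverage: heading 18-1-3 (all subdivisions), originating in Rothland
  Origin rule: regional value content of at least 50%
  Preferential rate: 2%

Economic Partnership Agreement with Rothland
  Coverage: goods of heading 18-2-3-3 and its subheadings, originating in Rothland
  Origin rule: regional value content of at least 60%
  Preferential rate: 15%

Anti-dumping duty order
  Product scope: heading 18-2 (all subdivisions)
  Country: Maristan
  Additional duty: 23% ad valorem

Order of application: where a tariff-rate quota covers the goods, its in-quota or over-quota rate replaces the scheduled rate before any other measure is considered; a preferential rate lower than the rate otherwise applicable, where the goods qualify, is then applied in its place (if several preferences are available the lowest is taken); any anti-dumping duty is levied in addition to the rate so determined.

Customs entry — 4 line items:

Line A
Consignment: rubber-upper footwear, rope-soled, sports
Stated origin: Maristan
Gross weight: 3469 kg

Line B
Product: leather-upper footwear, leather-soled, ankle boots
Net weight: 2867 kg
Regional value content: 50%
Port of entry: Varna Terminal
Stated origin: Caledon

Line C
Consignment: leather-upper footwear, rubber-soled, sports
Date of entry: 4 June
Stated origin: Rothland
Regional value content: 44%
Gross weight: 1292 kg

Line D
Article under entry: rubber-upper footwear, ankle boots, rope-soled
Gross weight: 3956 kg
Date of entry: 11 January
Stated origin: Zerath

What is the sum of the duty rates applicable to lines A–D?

Line A: rubber-upper → 18-2; rope-soled → 18-2-2; sports → 18-2-2-2. Scheduled 24%. anti-dumping (Maristan, 18-2): +23%; total 24% + 23% = 47%. → 47%.
Line B: leather-upper → 18-1; leather-soled → 18-1-1; ankle boots → 18-1-1-1. Scheduled 31%. Caledon agreement on 18-2-2: 18-1-1-1 not covered. → 31%.
Line C: leather-upper → 18-1; rubber-soled → 18-1-3; sports → 18-1-3-2. Scheduled 5%. Rothland agreement on 18-1-3: RVC < 50%; Rothland agreement on 18-2-3-3: 18-1-3-2 not covered. → 5%.
Line D: rubber-upper → 18-2; rope-soled → 18-2-2; ankle boots → 18-2-2-1. Scheduled 2%. No special measure applies. → 2%.
Sum: 47% + 31% + 5% + 2% = 85%.

85%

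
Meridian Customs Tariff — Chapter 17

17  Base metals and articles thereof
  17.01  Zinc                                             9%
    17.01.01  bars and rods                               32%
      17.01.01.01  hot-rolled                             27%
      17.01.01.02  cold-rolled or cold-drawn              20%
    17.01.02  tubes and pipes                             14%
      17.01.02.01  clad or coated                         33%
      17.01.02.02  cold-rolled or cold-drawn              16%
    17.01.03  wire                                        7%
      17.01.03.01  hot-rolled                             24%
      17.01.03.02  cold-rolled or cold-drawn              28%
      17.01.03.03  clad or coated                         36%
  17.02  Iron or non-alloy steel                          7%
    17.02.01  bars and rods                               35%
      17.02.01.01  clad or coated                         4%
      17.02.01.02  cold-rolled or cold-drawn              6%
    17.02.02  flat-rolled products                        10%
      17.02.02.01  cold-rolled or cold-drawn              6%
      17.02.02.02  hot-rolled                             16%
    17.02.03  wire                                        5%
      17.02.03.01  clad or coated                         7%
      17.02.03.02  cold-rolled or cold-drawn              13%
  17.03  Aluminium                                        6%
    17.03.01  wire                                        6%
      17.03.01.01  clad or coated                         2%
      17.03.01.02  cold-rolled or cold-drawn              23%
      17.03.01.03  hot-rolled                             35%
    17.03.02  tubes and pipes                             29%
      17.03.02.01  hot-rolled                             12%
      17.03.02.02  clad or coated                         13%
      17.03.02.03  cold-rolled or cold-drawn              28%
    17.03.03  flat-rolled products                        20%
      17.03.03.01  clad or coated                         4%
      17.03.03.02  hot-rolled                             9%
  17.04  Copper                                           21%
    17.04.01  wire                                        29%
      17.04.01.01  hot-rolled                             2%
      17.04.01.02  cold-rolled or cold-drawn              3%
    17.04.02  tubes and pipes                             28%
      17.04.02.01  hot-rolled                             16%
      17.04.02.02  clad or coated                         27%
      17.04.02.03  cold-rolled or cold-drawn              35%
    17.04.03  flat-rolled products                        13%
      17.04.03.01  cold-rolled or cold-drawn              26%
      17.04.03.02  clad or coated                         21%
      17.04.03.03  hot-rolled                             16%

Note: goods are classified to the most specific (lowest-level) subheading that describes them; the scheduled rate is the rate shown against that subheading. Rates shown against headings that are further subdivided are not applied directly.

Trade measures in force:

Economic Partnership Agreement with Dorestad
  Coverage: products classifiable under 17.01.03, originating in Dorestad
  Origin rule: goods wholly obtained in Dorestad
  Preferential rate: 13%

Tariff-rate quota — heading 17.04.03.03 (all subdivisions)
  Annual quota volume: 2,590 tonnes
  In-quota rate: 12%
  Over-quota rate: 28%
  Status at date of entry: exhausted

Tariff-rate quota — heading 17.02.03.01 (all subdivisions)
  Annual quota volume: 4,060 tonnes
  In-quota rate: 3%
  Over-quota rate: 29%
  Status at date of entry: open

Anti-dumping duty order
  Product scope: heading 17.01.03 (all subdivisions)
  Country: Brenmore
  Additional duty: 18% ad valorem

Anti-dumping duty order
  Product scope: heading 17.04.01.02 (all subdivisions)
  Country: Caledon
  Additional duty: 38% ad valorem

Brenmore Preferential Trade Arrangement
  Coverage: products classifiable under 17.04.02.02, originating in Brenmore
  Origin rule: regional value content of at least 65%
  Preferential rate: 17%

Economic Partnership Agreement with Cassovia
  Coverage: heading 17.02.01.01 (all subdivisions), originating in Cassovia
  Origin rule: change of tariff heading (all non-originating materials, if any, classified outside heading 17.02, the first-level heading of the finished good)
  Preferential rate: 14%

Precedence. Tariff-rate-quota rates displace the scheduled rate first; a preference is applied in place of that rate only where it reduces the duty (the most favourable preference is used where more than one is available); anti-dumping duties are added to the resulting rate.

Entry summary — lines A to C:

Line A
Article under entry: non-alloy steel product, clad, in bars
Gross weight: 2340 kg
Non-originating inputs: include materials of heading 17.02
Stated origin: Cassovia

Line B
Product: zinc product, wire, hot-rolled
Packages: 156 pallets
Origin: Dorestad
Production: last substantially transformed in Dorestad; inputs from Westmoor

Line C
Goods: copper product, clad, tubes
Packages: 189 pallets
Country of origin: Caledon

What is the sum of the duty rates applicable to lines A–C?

Line A: non-alloy steel → 17.02; in bars → 17.02.01; clad → 17.02.01.01. Scheduled 4%. Cassovia agreement on 17.02.01.01: CTH not met. → 4%.
Line B: zinc → 17.01; wire → 17.01.03; hot-rolled → 17.01.03.01. Scheduled 24%. Dorestad agreement on 17.01.03: not wholly obtained. → 24%.
Line C: copper → 17.04; tubes → 17.04.02; clad → 17.04.02.02. Scheduled 27%. No special measure applies. → 27%.
Sum: 4% + 24% + 27% = 55%.

55%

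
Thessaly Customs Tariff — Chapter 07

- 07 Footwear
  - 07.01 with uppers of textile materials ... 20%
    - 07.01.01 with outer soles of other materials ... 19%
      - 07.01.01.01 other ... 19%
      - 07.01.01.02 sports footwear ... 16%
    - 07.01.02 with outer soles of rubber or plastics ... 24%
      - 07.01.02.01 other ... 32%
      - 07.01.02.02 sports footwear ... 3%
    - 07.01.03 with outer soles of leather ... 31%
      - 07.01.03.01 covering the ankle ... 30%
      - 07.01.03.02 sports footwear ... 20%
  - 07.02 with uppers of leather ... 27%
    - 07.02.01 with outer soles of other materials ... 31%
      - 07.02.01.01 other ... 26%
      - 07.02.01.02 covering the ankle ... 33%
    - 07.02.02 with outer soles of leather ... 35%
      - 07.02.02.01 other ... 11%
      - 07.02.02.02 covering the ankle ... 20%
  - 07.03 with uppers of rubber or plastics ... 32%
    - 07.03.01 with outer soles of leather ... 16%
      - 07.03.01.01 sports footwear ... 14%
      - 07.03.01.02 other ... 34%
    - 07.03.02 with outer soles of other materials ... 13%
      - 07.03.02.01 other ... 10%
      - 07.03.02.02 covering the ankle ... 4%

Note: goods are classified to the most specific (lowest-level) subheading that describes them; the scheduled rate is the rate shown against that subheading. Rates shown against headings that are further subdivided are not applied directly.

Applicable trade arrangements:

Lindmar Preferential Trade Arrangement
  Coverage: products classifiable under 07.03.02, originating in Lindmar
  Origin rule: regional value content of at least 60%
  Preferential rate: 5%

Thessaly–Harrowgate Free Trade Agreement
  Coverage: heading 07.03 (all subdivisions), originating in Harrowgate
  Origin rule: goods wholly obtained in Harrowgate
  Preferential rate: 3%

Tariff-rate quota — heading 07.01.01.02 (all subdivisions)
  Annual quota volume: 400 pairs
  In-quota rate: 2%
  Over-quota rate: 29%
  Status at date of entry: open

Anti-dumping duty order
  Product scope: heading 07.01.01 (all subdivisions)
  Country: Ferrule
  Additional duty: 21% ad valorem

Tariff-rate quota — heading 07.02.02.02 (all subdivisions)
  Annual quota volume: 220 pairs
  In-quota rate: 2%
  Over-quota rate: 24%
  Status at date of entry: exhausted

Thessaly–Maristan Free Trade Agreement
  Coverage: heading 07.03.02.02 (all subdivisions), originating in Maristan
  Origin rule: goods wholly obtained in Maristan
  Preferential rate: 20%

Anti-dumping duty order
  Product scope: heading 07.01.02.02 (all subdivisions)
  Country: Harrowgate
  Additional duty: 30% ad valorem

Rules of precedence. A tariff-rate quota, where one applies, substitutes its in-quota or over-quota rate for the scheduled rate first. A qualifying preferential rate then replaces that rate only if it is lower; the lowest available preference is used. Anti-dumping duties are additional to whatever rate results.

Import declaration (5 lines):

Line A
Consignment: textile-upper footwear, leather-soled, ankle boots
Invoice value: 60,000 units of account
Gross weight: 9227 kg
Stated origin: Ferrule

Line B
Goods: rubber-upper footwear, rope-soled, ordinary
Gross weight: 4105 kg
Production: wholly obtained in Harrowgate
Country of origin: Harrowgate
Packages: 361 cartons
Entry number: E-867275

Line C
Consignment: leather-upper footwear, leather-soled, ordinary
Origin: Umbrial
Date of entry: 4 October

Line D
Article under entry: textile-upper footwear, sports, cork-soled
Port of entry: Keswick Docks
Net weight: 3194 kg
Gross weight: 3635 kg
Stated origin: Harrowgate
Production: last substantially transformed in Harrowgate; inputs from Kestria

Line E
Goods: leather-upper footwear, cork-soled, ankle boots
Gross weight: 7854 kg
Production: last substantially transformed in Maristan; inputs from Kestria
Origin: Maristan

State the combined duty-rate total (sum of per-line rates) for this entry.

Line A: textile-upper → 07.01; leather-soled → 07.01.03; ankle boots → 07.01.03.01. Scheduled 30%. No special measure applies. → 30%.
Line B: rubber-upper → 07.03; rope-soled → 07.03.02; ordinary → 07.03.02.01. Scheduled 10%. Harrowgate agreement on 07.03: wholly obtained → 3% available; preferential 3%. → 3%.
Line C: leather-upper → 07.02; leather-soled → 07.02.02; ordinary → 07.02.02.01. Scheduled 11%. No special measure applies. → 11%.
Line D: textile-upper → 07.01; cork-soled → 07.01.01; sports → 07.01.01.02. Scheduled 16%. quota on 07.01.01.02 open → in-quota 2%; Harrowgate agreement on 07.03: 07.01.01.02 not covered. → 2%.
Line E: leather-upper → 07.02; cork-soled → 07.02.01; ankle boots → 07.02.01.02. Scheduled 33%. Maristan agreement on 07.03.02.02: 07.02.01.02 not covered. → 33%.
Sum: 30% + 3% + 11% + 2% + 33% = 79%.

79%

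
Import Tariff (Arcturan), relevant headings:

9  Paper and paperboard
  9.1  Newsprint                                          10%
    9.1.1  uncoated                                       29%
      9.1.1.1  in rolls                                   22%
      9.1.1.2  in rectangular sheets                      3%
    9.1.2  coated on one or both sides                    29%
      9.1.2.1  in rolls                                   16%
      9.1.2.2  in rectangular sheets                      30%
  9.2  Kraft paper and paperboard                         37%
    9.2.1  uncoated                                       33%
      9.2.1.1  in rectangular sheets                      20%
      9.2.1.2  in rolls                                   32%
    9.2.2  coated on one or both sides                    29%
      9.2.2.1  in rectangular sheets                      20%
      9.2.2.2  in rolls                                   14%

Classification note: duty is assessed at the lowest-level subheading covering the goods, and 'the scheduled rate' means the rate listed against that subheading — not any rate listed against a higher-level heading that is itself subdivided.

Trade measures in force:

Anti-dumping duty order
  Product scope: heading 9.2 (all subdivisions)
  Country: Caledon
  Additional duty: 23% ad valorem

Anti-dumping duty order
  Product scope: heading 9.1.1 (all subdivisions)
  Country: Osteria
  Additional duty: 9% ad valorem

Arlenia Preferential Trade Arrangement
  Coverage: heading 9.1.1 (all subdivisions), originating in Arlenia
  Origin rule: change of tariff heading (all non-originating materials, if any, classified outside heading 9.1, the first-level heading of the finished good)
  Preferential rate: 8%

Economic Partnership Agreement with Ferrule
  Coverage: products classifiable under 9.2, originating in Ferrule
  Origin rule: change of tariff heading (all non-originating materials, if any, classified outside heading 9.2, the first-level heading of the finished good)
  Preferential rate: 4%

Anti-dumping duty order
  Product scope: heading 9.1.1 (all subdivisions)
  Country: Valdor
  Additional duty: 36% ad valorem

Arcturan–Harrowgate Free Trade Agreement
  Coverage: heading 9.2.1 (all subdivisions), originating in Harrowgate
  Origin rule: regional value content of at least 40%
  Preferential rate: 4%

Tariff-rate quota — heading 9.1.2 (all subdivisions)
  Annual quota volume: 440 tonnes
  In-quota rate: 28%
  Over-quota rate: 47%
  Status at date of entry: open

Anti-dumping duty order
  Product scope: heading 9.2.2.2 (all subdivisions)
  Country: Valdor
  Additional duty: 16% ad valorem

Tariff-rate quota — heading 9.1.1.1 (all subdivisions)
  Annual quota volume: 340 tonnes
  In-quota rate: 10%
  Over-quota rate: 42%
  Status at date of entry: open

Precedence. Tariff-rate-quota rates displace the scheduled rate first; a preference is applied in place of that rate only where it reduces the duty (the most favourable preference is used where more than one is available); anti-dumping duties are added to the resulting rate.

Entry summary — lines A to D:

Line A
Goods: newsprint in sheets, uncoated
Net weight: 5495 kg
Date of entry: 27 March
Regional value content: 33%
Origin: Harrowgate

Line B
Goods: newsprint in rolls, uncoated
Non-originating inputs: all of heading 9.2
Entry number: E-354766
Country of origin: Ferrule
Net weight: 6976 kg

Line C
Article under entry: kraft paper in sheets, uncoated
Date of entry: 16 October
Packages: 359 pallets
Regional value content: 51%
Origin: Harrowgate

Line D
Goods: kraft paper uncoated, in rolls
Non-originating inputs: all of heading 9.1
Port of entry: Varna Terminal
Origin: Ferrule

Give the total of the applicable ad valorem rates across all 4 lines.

21%

Line A: newsprint → 9.1; uncoated → 9.1.1; in sheets → 9.1.1.2. Scheduled 3%. Harrowgate agreement on 9.2.1: 9.1.1.2 not covered. → 3%.
Line B: newsprint → 9.1; uncoated → 9.1.1; in rolls → 9.1.1.1. Scheduled 22%. quota on 9.1.1.1 open → in-quota 10%; Ferrule agreement on 9.2: 9.1.1.1 not covered. → 10%.
Line C: kraft paper → 9.2; uncoated → 9.2.1; in sheets → 9.2.1.1. Scheduled 20%. Harrowgate agreement on 9.2.1: RVC ≥ 40% → 4% available; preferential 4%. → 4%.
Line D: kraft paper → 9.2; uncoated → 9.2.1; in rolls → 9.2.1.2. Scheduled 32%. Ferrule agreement on 9.2: CTH met → 4% available; preferential 4%. → 4%.
Sum: 3% + 10% + 4% + 4% = 21%.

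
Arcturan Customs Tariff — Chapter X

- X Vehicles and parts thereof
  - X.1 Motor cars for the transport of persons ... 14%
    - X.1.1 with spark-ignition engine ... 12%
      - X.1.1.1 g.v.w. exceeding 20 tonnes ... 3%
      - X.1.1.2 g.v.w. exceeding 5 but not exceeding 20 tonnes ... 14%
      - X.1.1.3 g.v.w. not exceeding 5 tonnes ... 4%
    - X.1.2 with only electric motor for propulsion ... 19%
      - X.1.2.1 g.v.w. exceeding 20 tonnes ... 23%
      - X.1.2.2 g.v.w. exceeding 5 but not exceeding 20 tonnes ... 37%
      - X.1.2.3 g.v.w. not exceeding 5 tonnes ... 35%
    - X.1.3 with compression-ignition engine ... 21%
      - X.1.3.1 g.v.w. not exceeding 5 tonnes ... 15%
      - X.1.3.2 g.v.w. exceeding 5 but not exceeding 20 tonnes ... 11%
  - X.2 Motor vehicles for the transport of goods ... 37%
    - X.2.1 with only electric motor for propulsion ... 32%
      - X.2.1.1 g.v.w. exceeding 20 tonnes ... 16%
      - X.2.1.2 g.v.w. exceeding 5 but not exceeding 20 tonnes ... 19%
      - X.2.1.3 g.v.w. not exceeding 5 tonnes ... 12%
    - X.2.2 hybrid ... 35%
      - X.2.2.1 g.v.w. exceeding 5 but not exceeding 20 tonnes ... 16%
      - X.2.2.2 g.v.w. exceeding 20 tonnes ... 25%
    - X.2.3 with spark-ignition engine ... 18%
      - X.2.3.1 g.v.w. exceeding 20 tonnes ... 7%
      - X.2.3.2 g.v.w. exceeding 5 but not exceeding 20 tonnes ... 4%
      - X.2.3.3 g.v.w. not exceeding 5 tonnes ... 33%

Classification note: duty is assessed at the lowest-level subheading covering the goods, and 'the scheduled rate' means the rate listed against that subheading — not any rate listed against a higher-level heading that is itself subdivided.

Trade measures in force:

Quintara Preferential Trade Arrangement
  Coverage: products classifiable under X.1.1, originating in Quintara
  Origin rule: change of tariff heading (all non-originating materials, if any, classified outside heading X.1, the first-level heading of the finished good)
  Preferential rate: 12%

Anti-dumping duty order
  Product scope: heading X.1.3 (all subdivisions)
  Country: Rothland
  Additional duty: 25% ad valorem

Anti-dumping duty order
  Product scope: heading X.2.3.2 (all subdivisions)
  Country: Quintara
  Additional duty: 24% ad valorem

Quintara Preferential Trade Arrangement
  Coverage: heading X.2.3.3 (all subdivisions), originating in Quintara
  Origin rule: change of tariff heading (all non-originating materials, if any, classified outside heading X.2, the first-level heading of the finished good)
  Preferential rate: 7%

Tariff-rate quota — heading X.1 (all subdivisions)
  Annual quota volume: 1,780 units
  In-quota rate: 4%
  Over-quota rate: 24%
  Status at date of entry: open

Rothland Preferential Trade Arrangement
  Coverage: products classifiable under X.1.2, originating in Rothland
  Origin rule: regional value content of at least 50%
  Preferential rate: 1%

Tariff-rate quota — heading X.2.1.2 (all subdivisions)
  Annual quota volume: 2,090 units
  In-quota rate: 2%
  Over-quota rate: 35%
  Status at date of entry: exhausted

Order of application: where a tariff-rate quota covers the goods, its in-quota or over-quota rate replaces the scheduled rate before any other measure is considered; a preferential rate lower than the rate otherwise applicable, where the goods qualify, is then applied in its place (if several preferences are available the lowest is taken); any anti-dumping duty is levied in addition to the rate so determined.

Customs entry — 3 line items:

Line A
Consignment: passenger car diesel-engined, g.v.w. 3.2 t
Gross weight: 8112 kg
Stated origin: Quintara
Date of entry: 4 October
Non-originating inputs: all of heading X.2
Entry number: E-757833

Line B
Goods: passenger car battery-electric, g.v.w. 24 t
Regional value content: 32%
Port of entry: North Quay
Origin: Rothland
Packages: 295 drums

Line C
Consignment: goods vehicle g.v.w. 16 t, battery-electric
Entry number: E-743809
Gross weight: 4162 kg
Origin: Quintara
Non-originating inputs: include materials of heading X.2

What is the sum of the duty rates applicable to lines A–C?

43%

Line A: passenger car → X.1; diesel-engined → X.1.3; g.v.w. 3.2 t → X.1.3.1. Scheduled 15%. quota on X.1 open → in-quota 4%; Quintara agreement on X.1.1: X.1.3.1 not covered; Quintara agreement on X.2.3.3: X.1.3.1 not covered. → 4%.
Line B: passenger car → X.1; battery-electric → X.1.2; g.v.w. 24 t → X.1.2.1. Scheduled 23%. quota on X.1 open → in-quota 4%; Rothland agreement on X.1.2: RVC < 50%. → 4%.
Line C: goods vehicle → X.2; battery-electric → X.2.1; g.v.w. 16 t → X.2.1.2. Scheduled 19%. quota on X.2.1.2 exhausted → over-quota 35%; Quintara agreement on X.1.1: X.2.1.2 not covered; Quintara agreement on X.2.3.3: X.2.1.2 not covered. → 35%.
Sum: 4% + 4% + 35% = 43%.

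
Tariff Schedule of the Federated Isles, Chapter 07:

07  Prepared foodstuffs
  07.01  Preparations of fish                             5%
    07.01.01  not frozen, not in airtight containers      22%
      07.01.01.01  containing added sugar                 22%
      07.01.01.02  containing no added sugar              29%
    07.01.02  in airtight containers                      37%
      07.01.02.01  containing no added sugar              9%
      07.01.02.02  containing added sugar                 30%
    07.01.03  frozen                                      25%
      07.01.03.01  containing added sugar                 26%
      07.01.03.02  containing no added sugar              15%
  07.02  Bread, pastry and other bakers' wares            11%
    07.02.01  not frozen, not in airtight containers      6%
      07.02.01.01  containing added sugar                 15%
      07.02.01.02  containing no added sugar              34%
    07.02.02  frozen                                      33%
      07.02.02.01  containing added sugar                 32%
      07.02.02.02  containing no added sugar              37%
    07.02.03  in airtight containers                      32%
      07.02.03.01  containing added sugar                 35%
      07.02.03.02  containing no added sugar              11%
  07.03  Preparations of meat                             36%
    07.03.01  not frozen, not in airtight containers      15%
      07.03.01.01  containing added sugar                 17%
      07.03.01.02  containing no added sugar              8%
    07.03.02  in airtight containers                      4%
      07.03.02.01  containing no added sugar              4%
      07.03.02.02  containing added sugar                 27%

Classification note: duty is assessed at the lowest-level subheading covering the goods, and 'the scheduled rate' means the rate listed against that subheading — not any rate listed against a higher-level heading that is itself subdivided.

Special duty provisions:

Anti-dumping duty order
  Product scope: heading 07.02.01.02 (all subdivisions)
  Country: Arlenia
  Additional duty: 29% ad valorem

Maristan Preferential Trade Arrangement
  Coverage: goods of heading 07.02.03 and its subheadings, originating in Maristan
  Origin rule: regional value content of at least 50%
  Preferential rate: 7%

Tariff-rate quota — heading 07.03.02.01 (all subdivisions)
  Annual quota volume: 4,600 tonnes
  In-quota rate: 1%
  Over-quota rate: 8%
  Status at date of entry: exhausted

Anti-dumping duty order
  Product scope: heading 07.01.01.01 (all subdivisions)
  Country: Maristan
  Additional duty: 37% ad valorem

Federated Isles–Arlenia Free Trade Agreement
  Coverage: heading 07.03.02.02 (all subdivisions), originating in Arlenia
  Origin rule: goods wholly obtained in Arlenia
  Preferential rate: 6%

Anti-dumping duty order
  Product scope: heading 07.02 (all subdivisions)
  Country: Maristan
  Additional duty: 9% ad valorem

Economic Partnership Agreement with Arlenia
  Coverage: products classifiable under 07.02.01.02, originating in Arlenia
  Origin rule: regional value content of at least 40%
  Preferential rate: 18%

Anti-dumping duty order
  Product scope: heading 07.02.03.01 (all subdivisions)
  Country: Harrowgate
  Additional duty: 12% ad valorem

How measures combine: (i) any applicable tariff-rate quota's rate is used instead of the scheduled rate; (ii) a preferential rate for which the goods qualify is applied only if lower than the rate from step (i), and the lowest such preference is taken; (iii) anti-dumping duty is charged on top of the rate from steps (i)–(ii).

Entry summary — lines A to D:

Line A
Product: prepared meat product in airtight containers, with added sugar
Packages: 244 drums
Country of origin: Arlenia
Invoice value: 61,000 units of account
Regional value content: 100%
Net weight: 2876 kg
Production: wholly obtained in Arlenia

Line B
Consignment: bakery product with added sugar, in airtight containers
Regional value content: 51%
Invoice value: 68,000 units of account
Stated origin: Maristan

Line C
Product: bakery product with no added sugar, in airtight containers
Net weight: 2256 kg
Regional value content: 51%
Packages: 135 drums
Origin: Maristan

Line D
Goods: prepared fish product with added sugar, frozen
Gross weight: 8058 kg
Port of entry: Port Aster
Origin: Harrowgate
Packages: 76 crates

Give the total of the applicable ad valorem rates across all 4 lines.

Line A: prepared meat product → 07.03; in airtight containers → 07.03.02; with added sugar → 07.03.02.02. Scheduled 27%. Arlenia agreement on 07.03.02.02: wholly obtained → 6% available; Arlenia agreement on 07.02.01.02: 07.03.02.02 not covered; preferential 6%. → 6%.
Line B: bakery product → 07.02; in airtight containers → 07.02.03; with added sugar → 07.02.03.01. Scheduled 35%. Maristan agreement on 07.02.03: RVC ≥ 50% → 7% available; preferential 7%; anti-dumping (Maristan, 07.02): +9%; total 7% + 9% = 16%. → 16%.
Line C: bakery product → 07.02; in airtight containers → 07.02.03; with no added sugar → 07.02.03.02. Scheduled 11%. Maristan agreement on 07.02.03: RVC ≥ 50% → 7% available; preferential 7%; anti-dumping (Maristan, 07.02): +9%; total 7% + 9% = 16%. → 16%.
Line D: prepared fish product → 07.01; frozen → 07.01.03; with added sugar → 07.01.03.01. Scheduled 26%. No special measure applies. → 26%.
Sum: 6% + 16% + 16% + 26% = 64%.

64%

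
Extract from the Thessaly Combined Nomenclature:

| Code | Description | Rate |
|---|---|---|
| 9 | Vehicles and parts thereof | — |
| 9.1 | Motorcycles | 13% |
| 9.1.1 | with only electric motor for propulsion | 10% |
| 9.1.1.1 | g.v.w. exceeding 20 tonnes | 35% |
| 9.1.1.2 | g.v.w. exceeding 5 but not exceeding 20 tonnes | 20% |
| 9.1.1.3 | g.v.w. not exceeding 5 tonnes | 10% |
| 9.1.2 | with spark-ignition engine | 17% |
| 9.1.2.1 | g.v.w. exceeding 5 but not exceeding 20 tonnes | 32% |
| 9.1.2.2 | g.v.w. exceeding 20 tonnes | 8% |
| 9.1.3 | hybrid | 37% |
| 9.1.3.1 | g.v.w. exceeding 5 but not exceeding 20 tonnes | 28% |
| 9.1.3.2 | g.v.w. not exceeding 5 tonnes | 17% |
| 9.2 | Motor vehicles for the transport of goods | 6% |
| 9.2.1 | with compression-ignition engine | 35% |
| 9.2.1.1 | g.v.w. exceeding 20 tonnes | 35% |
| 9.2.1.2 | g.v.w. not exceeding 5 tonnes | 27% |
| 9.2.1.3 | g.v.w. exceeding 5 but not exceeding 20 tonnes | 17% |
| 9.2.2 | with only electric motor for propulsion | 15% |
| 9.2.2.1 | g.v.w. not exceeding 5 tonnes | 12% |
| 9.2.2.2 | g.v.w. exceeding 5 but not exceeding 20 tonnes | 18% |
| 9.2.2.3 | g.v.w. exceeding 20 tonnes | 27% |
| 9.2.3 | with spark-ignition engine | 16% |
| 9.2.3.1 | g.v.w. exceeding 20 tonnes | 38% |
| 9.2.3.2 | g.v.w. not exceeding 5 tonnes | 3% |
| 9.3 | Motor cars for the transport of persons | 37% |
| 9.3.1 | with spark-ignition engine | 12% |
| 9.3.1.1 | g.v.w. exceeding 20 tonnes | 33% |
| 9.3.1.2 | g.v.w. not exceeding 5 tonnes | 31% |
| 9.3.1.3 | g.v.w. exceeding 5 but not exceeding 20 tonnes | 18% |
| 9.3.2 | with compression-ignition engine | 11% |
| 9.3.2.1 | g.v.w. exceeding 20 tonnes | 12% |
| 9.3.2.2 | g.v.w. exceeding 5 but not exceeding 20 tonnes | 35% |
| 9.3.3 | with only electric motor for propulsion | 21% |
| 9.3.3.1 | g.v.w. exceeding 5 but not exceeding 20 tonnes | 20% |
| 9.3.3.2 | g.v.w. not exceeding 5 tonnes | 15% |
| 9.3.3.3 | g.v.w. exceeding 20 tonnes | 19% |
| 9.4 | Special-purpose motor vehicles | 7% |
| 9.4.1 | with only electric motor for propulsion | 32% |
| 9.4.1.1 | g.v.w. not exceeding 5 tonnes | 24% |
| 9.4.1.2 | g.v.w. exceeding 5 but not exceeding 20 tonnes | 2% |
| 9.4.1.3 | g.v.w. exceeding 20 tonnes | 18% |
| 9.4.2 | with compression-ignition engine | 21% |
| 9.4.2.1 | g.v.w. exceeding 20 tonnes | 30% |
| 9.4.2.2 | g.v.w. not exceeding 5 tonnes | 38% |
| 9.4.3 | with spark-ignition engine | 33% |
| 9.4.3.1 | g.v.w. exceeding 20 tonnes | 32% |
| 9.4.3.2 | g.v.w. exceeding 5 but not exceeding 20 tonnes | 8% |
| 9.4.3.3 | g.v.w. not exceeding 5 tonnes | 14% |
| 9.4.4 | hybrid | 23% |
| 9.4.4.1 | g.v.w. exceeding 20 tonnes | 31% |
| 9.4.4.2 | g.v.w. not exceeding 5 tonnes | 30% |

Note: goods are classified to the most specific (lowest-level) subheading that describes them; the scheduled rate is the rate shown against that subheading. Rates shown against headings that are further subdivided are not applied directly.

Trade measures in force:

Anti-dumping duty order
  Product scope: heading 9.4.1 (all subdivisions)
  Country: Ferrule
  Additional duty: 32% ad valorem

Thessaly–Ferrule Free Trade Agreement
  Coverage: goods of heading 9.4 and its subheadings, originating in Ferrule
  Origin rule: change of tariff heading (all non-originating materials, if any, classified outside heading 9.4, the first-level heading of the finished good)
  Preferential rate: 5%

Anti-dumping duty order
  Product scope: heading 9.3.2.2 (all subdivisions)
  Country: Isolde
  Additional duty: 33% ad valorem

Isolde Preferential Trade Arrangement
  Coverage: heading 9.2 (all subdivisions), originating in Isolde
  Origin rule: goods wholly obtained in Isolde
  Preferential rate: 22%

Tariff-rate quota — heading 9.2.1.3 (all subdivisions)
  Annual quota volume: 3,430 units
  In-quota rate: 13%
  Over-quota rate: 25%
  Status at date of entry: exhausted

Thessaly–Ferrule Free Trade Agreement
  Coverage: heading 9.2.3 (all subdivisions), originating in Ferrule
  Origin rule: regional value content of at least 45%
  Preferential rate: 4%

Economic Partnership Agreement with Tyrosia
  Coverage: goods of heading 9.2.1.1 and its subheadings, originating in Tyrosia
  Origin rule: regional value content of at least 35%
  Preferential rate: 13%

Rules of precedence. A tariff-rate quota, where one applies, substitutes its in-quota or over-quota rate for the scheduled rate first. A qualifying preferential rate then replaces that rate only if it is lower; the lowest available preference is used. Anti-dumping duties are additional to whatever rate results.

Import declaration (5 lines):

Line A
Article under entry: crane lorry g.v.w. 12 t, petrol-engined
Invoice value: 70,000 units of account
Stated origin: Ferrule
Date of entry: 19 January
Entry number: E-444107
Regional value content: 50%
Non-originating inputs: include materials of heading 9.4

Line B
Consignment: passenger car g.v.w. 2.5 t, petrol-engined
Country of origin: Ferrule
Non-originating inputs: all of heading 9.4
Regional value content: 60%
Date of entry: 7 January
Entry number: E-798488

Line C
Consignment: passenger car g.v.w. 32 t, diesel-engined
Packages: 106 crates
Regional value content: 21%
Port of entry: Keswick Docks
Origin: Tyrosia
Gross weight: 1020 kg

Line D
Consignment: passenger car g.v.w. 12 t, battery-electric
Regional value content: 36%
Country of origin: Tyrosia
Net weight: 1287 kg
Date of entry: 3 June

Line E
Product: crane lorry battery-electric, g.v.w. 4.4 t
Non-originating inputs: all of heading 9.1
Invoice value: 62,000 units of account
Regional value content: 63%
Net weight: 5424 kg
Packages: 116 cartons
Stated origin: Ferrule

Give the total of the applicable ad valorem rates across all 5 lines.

108%

Line A: crane lorry → 9.4; petrol-engined → 9.4.3; g.v.w. 12 t → 9.4.3.2. Scheduled 8%. Ferrule agreement on 9.4: CTH not met; Ferrule agreement on 9.2.3: 9.4.3.2 not covered. → 8%.
Line B: passenger car → 9.3; petrol-engined → 9.3.1; g.v.w. 2.5 t → 9.3.1.2. Scheduled 31%. Ferrule agreement on 9.4: 9.3.1.2 not covered; Ferrule agreement on 9.2.3: 9.3.1.2 not covered. → 31%.
Line C: passenger car → 9.3; diesel-engined → 9.3.2; g.v.w. 32 t → 9.3.2.1. Scheduled 12%. Tyrosia agreement on 9.2.1.1: 9.3.2.1 not covered. → 12%.
Line D: passenger car → 9.3; battery-electric → 9.3.3; g.v.w. 12 t → 9.3.3.1. Scheduled 20%. Tyrosia agreement on 9.2.1.1: 9.3.3.1 not covered. → 20%.
Line E: crane lorry → 9.4; battery-electric → 9.4.1; g.v.w. 4.4 t → 9.4.1.1. Scheduled 24%. Ferrule agreement on 9.4: CTH met → 5% available; Ferrule agreement on 9.2.3: 9.4.1.1 not covered; preferential 5%; anti-dumping (Ferrule, 9.4.1): +32%; total 5% + 32% = 37%. → 37%.
Sum: 8% + 31% + 12% + 20% + 37% = 108%.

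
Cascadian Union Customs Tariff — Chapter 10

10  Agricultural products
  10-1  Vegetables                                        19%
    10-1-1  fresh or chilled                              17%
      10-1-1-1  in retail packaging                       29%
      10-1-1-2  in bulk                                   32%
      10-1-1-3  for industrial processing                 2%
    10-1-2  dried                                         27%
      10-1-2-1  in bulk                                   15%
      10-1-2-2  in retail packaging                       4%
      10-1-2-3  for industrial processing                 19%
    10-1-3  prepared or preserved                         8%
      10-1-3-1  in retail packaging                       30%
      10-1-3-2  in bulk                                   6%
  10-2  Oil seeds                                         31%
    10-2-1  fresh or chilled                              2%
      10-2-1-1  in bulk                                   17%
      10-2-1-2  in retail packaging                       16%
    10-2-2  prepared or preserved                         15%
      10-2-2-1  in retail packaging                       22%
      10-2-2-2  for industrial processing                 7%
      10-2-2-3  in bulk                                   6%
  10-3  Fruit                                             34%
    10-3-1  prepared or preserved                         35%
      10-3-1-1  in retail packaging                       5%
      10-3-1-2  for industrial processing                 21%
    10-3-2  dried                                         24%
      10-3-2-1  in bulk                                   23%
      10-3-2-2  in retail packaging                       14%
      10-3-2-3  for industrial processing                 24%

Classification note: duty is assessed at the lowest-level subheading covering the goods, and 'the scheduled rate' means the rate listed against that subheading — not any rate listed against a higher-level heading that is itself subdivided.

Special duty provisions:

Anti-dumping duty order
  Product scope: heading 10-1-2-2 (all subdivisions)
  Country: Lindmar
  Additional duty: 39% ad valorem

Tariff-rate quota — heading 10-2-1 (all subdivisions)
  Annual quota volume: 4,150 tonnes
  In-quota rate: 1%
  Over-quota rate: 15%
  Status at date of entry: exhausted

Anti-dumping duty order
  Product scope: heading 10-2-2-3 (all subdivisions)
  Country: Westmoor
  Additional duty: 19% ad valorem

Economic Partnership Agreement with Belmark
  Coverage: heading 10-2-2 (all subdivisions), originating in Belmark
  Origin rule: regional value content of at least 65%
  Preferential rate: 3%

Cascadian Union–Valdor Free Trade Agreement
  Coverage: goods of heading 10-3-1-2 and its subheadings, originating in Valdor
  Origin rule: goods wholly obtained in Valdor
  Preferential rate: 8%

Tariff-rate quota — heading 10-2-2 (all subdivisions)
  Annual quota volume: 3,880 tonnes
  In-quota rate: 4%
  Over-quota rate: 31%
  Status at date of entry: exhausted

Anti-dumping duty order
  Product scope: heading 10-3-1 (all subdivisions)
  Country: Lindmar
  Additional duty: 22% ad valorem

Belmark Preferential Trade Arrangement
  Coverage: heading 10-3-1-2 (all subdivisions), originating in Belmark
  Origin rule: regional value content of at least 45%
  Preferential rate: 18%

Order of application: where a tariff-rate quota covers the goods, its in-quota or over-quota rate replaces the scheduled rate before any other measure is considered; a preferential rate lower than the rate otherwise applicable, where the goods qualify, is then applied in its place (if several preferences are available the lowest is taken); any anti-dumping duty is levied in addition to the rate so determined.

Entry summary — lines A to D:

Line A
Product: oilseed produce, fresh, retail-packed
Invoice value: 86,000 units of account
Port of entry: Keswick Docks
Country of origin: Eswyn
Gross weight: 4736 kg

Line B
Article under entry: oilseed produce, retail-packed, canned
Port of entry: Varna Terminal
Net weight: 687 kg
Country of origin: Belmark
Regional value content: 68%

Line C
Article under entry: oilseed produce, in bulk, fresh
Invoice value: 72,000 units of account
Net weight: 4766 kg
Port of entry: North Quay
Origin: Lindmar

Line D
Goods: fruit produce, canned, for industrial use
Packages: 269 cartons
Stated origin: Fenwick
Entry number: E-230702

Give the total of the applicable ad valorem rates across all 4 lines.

Line A: oilseed → 10-2; fresh → 10-2-1; retail-packed → 10-2-1-2. Scheduled 16%. quota on 10-2-1 exhausted → over-quota 15%. → 15%.
Line B: oilseed → 10-2; canned → 10-2-2; retail-packed → 10-2-2-1. Scheduled 22%. quota on 10-2-2 exhausted → over-quota 31%; Belmark agreement on 10-2-2: RVC ≥ 65% → 3% available; Belmark agreement on 10-3-1-2: 10-2-2-1 not covered; preferential 3%. → 3%.
Line C: oilseed → 10-2; fresh → 10-2-1; in bulk → 10-2-1-1. Scheduled 17%. quota on 10-2-1 exhausted → over-quota 15%. → 15%.
Line D: fruit → 10-3; canned → 10-3-1; for industrial use → 10-3-1-2. Scheduled 21%. No special measure applies. → 21%.
Sum: 15% + 3% + 15% + 21% = 54%.

54%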